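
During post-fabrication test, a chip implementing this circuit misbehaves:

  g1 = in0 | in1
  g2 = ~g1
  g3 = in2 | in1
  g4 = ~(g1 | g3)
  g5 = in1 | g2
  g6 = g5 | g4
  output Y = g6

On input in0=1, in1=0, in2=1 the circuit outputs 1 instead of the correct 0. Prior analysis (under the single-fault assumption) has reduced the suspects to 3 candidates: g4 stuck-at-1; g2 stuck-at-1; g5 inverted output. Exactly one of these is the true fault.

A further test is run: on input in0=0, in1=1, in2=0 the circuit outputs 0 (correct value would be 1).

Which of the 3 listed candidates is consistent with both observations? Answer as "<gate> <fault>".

g5 inverted output

Evaluate each candidate on input in0=0, in1=1, in2=0:
  g4 stuck-at-1: g1=1, g2=0, g3=1, g4=1 [stuck-at-1], g5=1, g6=1 → 1 — eliminated
  g2 stuck-at-1: g1=1, g2=1 [stuck-at-1], g3=1, g4=0, g5=1, g6=1 → 1 — eliminated
  g5 inverted output: g1=1, g2=0, g3=1, g4=0, g5=0 [inverted output], g6=0 → 0 — matches
Only g5 inverted output reproduces the observed 0.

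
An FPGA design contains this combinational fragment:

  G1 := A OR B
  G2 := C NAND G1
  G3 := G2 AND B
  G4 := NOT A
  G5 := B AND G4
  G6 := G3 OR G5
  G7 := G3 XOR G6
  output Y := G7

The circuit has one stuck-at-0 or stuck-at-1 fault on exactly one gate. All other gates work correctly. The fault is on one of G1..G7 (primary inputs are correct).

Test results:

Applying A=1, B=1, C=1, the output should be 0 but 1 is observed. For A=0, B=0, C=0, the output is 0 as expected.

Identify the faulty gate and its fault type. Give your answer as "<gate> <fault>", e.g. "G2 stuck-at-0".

Fault-free values for test 1 (A=1, B=1, C=1): G1=1, G2=0, G3=0, G4=0, G5=0, G6=0, G7=0, giving Y=0. Observed 1.
Test 1: faults giving observed 1 are {G4 stuck-at-1, G5 stuck-at-1, G6 stuck-at-1, G7 stuck-at-1}.
Test 2 (A=0, B=0, C=0): fault-free G1=0, G2=1, G3=0, G4=1, G5=0, G6=0, G7=0 → 0; observed 0. Eliminates G5 stuck-at-1, G6 stuck-at-1, G7 stuck-at-1.
Only G4 stuck-at-1 is consistent with every test.

G4 stuck-at-1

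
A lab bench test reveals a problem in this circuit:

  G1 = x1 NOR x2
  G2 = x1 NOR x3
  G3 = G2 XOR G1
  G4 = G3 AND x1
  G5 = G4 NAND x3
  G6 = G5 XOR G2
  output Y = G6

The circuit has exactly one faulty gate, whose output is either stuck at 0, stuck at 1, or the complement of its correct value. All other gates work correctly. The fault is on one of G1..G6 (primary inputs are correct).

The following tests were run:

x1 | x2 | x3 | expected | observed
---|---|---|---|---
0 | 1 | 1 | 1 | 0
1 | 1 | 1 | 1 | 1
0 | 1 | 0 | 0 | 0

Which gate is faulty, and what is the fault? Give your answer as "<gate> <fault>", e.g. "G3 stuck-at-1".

Fault-free values for test 1 (x1=0, x2=1, x3=1): G1=0, G2=0, G3=0, G4=0, G5=1, G6=1, giving Y=1. Observed 0.
Test 1: faults giving observed 0 are {G2 stuck-at-1, G2 inverted output, G4 stuck-at-1, G4 inverted output, G5 stuck-at-0, G5 inverted output, G6 stuck-at-0, G6 inverted output}.
Test 2 (x1=1, x2=1, x3=1): fault-free G1=0, G2=0, G3=0, G4=0, G5=1, G6=1 → 1; observed 1. Eliminates G4 stuck-at-1, G4 inverted output, G5 stuck-at-0, G5 inverted output, G6 stuck-at-0, G6 inverted output.
Test 3 (x1=0, x2=1, x3=0): fault-free G1=0, G2=1, G3=1, G4=0, G5=1, G6=0 → 0; observed 0. Eliminates G2 inverted output.
Only G2 stuck-at-1 is consistent with every test.

G2 stuck-at-1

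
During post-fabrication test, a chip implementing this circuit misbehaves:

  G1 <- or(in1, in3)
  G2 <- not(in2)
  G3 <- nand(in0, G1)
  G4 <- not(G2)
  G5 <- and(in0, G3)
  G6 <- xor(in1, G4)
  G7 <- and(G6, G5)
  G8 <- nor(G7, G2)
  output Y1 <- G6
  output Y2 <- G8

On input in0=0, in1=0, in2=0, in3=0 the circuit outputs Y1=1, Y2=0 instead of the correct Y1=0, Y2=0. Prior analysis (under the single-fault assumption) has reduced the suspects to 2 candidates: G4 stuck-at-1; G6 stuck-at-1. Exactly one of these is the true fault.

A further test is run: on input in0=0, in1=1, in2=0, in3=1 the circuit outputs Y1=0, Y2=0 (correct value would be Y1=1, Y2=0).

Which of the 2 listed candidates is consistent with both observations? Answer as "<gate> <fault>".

Evaluate each candidate on input in0=0, in1=1, in2=0, in3=1:
  G4 stuck-at-1: G1=1, G2=1, G3=1, G4=1 [stuck-at-1], G5=0, G6=0, G7=0, G8=0 → Y1=0, Y2=0 — matches
  G6 stuck-at-1: G1=1, G2=1, G3=1, G4=0, G5=0, G6=1 [stuck-at-1], G7=0, G8=0 → Y1=1, Y2=0 — eliminated
Only G4 stuck-at-1 reproduces the observed Y1=0, Y2=0.

G4 stuck-at-1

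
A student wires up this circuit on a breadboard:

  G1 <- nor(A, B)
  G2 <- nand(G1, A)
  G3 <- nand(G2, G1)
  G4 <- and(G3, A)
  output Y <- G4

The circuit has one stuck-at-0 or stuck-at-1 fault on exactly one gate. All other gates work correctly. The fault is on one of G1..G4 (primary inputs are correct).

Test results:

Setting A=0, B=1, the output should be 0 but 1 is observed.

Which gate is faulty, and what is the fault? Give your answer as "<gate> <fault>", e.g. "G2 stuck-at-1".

G4 stuck-at-1

Fault-free values for test 1 (A=0, B=1): G1=0, G2=1, G3=1, G4=0, giving Y=0. Observed 1.
Test 1: faults giving observed 1 are {G4 stuck-at-1}.
Only G4 stuck-at-1 is consistent with every test.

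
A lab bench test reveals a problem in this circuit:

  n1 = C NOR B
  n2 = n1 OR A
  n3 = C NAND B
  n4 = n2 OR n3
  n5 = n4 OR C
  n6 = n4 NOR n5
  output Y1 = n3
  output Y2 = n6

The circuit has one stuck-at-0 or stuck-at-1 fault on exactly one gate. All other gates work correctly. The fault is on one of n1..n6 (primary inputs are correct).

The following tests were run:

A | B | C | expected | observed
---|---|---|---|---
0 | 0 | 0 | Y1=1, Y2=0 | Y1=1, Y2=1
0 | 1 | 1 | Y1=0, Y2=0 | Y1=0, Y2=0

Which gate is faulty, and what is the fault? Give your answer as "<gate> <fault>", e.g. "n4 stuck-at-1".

Fault-free values for test 1 (A=0, B=0, C=0): n1=1, n2=1, n3=1, n4=1, n5=1, n6=0, giving Y1=1, Y2=0. Observed Y1=1, Y2=1.
Test 1: faults giving observed Y1=1, Y2=1 are {n4 stuck-at-0, n6 stuck-at-1}.
Test 2 (A=0, B=1, C=1): fault-free n1=0, n2=0, n3=0, n4=0, n5=1, n6=0 → Y1=0, Y2=0; observed Y1=0, Y2=0. Eliminates n6 stuck-at-1.
Only n4 stuck-at-0 is consistent with every test.

n4 stuck-at-0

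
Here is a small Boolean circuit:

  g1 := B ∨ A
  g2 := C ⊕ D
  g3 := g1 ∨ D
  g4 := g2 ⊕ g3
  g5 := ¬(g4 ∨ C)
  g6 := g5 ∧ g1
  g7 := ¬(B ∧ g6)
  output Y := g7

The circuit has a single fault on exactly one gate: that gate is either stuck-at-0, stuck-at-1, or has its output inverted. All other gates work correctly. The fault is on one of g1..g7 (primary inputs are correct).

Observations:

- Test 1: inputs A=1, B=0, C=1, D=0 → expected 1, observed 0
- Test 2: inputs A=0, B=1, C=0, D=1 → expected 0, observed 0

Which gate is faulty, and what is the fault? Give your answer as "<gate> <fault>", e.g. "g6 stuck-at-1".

g7 stuck-at-0

Fault-free values for test 1 (A=1, B=0, C=1, D=0): g1=1, g2=1, g3=1, g4=0, g5=0, g6=0, g7=1, giving Y=1. Observed 0.
Test 1: faults giving observed 0 are {g7 stuck-at-0, g7 inverted output}.
Test 2 (A=0, B=1, C=0, D=1): fault-free g1=1, g2=1, g3=1, g4=0, g5=1, g6=1, g7=0 → 0; observed 0. Eliminates g7 inverted output.
Only g7 stuck-at-0 is consistent with every test.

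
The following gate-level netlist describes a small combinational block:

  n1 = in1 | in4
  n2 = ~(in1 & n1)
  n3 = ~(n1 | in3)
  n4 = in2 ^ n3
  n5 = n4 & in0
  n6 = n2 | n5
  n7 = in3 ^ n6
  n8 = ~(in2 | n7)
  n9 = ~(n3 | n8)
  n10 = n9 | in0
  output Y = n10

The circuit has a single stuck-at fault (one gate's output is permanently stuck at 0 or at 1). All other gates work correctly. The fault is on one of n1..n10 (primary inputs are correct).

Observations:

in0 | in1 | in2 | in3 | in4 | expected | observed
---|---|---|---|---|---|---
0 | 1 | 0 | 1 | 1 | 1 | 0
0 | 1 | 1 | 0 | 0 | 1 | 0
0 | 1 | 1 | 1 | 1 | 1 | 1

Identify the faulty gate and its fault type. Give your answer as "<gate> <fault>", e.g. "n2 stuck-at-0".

n1 stuck-at-0

Fault-free values for test 1 (in0=0, in1=1, in2=0, in3=1, in4=1): n1=1, n2=0, n3=0, n4=0, n5=0, n6=0, n7=1, n8=0, n9=1, n10=1, giving Y=1. Observed 0.
Test 1: faults giving observed 0 are {n1 stuck-at-0, n2 stuck-at-1, n3 stuck-at-1, n5 stuck-at-1, n6 stuck-at-1, n7 stuck-at-0, n8 stuck-at-1, n9 stuck-at-0, n10 stuck-at-0}.
Test 2 (in0=0, in1=1, in2=1, in3=0, in4=0): fault-free n1=1, n2=0, n3=0, n4=1, n5=0, n6=0, n7=0, n8=0, n9=1, n10=1 → 1; observed 0. Eliminates n2 stuck-at-1, n5 stuck-at-1, n6 stuck-at-1, n7 stuck-at-0.
Test 3 (in0=0, in1=1, in2=1, in3=1, in4=1): fault-free n1=1, n2=0, n3=0, n4=1, n5=0, n6=0, n7=1, n8=0, n9=1, n10=1 → 1; observed 1. Eliminates n3 stuck-at-1, n8 stuck-at-1, n9 stuck-at-0, n10 stuck-at-0.
Only n1 stuck-at-0 is consistent with every test.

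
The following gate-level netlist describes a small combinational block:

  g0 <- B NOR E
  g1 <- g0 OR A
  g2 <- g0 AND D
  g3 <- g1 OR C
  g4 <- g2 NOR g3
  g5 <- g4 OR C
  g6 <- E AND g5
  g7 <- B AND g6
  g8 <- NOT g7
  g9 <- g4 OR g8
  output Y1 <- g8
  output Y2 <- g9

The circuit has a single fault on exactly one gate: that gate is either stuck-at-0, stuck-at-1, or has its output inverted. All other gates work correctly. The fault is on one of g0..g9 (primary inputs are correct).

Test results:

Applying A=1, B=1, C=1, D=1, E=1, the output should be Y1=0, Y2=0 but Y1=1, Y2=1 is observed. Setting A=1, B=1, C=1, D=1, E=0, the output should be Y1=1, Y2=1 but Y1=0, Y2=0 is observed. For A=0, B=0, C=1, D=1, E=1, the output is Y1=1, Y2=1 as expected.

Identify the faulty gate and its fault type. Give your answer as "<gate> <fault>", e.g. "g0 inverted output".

Fault-free values for test 1 (A=1, B=1, C=1, D=1, E=1): g0=0, g1=1, g2=0, g3=1, g4=0, g5=1, g6=1, g7=1, g8=0, g9=0, giving Y1=0, Y2=0. Observed Y1=1, Y2=1.
Test 1: faults giving observed Y1=1, Y2=1 are {g5 stuck-at-0, g5 inverted output, g6 stuck-at-0, g6 inverted output, g7 stuck-at-0, g7 inverted output, g8 stuck-at-1, g8 inverted output}.
Test 2 (A=1, B=1, C=1, D=1, E=0): fault-free g0=0, g1=1, g2=0, g3=1, g4=0, g5=1, g6=0, g7=0, g8=1, g9=1 → Y1=1, Y2=1; observed Y1=0, Y2=0. Eliminates g5 stuck-at-0, g5 inverted output, g6 stuck-at-0, g7 stuck-at-0, g8 stuck-at-1.
Test 3 (A=0, B=0, C=1, D=1, E=1): fault-free g0=0, g1=0, g2=0, g3=1, g4=0, g5=1, g6=1, g7=0, g8=1, g9=1 → Y1=1, Y2=1; observed Y1=1, Y2=1. Eliminates g7 inverted output, g8 inverted output.
Only g6 inverted output is consistent with every test.

g6 inverted output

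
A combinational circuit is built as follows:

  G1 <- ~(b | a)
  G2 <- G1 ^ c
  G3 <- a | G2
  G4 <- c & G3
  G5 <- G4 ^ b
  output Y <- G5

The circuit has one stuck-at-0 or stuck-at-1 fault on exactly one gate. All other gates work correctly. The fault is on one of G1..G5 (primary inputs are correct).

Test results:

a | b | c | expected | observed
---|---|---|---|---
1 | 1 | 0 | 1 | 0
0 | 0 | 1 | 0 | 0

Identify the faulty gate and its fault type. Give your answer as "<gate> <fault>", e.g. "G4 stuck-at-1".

G5 stuck-at-0

Fault-free values for test 1 (a=1, b=1, c=0): G1=0, G2=0, G3=1, G4=0, G5=1, giving Y=1. Observed 0.
Test 1: faults giving observed 0 are {G4 stuck-at-1, G5 stuck-at-0}.
Test 2 (a=0, b=0, c=1): fault-free G1=1, G2=0, G3=0, G4=0, G5=0 → 0; observed 0. Eliminates G4 stuck-at-1.
Only G5 stuck-at-0 is consistent with every test.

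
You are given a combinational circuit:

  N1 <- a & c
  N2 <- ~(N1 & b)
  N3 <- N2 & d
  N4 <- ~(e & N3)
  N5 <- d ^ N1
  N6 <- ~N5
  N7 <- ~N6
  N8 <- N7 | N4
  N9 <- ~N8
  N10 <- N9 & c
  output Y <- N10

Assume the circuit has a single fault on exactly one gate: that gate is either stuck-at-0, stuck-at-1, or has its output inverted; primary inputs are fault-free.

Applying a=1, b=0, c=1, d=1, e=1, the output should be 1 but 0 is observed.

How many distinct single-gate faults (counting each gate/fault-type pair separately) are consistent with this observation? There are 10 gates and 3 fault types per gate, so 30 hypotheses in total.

Fault-free: N1=1, N2=1, N3=1, N4=0, N5=0, N6=1, N7=0, N8=0, N9=1, N10=1 → 1. Observed 0.
  N1: stuck-at-0, inverted output ✓; others ✗
  N2: stuck-at-0, inverted output ✓; others ✗
  N3: stuck-at-0, inverted output ✓; others ✗
  N4: stuck-at-1, inverted output ✓; others ✗
  N5: stuck-at-1, inverted output ✓; others ✗
  N6: stuck-at-0, inverted output ✓; others ✗
  N7: stuck-at-1, inverted output ✓; others ✗
  N8: stuck-at-1, inverted output ✓; others ✗
  N9: stuck-at-0, inverted output ✓; others ✗
  N10: stuck-at-0, inverted output ✓; others ✗
Consistent faults: {N1 stuck-at-0, N1 inverted output, N2 stuck-at-0, N2 inverted output, N3 stuck-at-0, N3 inverted output, N4 stuck-at-1, N4 inverted output, N5 stuck-at-1, N5 inverted output, N6 stuck-at-0, N6 inverted output, N7 stuck-at-1, N7 inverted output, N8 stuck-at-1, N8 inverted output, N9 stuck-at-0, N9 inverted output, N10 stuck-at-0, N10 inverted output} — 20 in all.

20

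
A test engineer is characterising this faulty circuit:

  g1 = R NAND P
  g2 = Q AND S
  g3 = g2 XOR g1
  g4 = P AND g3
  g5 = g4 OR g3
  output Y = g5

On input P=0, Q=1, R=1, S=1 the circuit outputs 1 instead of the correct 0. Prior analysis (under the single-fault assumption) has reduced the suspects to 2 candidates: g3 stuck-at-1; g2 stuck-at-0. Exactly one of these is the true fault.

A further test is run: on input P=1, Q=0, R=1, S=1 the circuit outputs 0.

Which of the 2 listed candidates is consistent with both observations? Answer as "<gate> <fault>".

g2 stuck-at-0

Evaluate each candidate on input P=1, Q=0, R=1, S=1:
  g3 stuck-at-1: g1=0, g2=0, g3=1 [stuck-at-1], g4=1, g5=1 → 1 — eliminated
  g2 stuck-at-0: g1=0, g2=0 [stuck-at-0], g3=0, g4=0, g5=0 → 0 — matches
Only g2 stuck-at-0 reproduces the observed 0.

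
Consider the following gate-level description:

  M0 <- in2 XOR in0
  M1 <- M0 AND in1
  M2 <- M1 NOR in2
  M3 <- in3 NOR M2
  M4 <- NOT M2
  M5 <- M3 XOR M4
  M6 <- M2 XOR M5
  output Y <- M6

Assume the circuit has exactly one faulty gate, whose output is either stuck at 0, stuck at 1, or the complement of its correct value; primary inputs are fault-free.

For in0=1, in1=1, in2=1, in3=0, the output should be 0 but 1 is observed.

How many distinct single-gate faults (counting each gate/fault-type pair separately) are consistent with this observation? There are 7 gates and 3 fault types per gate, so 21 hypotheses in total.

Fault-free: M0=0, M1=0, M2=0, M3=1, M4=1, M5=0, M6=0 → 0. Observed 1.
  M0: none of the 3 fault types match ✗
  M1: none of the 3 fault types match ✗
  M2: stuck-at-1, inverted output ✓; others ✗
  M3: stuck-at-0, inverted output ✓; others ✗
  M4: stuck-at-0, inverted output ✓; others ✗
  M5: stuck-at-1, inverted output ✓; others ✗
  M6: stuck-at-1, inverted output ✓; others ✗
Consistent faults: {M2 stuck-at-1, M2 inverted output, M3 stuck-at-0, M3 inverted output, M4 stuck-at-0, M4 inverted output, M5 stuck-at-1, M5 inverted output, M6 stuck-at-1, M6 inverted output} — 10 in all.

10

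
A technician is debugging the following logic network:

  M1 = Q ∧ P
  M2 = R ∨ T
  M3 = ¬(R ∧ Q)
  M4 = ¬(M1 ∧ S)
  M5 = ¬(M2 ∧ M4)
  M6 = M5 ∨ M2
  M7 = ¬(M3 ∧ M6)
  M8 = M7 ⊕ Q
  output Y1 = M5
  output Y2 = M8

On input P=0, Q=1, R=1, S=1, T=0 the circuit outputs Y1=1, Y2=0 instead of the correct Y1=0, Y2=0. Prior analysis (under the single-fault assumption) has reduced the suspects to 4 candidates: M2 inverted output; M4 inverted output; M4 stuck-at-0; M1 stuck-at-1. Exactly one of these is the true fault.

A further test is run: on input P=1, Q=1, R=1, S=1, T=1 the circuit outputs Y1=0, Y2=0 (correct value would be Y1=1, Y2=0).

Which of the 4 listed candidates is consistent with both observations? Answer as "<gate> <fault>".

Evaluate each candidate on input P=1, Q=1, R=1, S=1, T=1:
  M2 inverted output: M1=1, M2=0 [inverted output], M3=0, M4=0, M5=1, M6=1, M7=1, M8=0 → Y1=1, Y2=0 — eliminated
  M4 inverted output: M1=1, M2=1, M3=0, M4=1 [inverted output], M5=0, M6=1, M7=1, M8=0 → Y1=0, Y2=0 — matches
  M4 stuck-at-0: M1=1, M2=1, M3=0, M4=0 [stuck-at-0], M5=1, M6=1, M7=1, M8=0 → Y1=1, Y2=0 — eliminated
  M1 stuck-at-1: M1=1 [stuck-at-1], M2=1, M3=0, M4=0, M5=1, M6=1, M7=1, M8=0 → Y1=1, Y2=0 — eliminated
Only M4 inverted output reproduces the observed Y1=0, Y2=0.

M4 inverted output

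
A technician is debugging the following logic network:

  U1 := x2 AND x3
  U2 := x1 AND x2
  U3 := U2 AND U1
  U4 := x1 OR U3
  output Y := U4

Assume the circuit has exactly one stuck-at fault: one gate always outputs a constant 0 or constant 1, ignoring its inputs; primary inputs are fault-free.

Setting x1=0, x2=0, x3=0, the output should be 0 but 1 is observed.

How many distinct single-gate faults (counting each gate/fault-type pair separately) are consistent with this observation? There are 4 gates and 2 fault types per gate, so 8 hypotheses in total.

2

Fault-free: U1=0, U2=0, U3=0, U4=0 → 0. Observed 1.
  U1 stuck-at-0: output 0 ✗
  U1 stuck-at-1: output 0 ✗
  U2 stuck-at-0: output 0 ✗
  U2 stuck-at-1: output 0 ✗
  U3 stuck-at-0: output 0 ✗
  U3 stuck-at-1: output 1 ✓
  U4 stuck-at-0: output 0 ✗
  U4 stuck-at-1: output 1 ✓
Consistent faults: {U3 stuck-at-1, U4 stuck-at-1} — 2 in all.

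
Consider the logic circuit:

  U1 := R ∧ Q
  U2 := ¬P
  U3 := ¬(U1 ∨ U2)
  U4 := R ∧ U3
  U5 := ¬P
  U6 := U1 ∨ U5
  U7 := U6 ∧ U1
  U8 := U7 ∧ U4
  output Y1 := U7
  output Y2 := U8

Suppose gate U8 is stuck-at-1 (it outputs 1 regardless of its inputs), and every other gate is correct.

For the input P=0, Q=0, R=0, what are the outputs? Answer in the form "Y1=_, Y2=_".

Propagate with U8 forced: U1=0, U2=1, U3=0, U4=0, U5=1, U6=1, U7=0, U8=1 [stuck-at-1].
So the outputs are Y1=0, Y2=1. (Without the fault they would be Y1=0, Y2=0.)

Y1=0, Y2=1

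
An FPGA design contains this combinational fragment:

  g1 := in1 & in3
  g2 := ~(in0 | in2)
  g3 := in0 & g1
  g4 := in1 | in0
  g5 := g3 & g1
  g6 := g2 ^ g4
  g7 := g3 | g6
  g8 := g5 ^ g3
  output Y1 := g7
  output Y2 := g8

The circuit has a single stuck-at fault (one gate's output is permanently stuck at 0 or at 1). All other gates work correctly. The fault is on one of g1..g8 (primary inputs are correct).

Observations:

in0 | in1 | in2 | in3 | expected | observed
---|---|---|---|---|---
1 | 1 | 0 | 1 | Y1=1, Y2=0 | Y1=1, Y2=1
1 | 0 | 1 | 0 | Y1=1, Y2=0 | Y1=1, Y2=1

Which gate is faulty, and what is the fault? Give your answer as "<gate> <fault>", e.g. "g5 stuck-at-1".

Fault-free values for test 1 (in0=1, in1=1, in2=0, in3=1): g1=1, g2=0, g3=1, g4=1, g5=1, g6=1, g7=1, g8=0, giving Y1=1, Y2=0. Observed Y1=1, Y2=1.
Test 1: faults giving observed Y1=1, Y2=1 are {g5 stuck-at-0, g8 stuck-at-1}.
Test 2 (in0=1, in1=0, in2=1, in3=0): fault-free g1=0, g2=0, g3=0, g4=1, g5=0, g6=1, g7=1, g8=0 → Y1=1, Y2=0; observed Y1=1, Y2=1. Eliminates g5 stuck-at-0.
Only g8 stuck-at-1 is consistent with every test.

g8 stuck-at-1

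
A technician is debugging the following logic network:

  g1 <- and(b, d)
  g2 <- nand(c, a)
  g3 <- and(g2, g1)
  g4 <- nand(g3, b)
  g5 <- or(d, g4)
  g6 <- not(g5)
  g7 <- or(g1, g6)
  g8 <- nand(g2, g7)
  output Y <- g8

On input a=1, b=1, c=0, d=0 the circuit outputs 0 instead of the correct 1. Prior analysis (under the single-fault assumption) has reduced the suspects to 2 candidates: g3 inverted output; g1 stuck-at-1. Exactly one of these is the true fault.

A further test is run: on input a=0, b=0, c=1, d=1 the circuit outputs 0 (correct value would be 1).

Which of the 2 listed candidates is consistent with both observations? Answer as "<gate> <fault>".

g1 stuck-at-1

Evaluate each candidate on input a=0, b=0, c=1, d=1:
  g3 inverted output: g1=0, g2=1, g3=1 [inverted output], g4=1, g5=1, g6=0, g7=0, g8=1 → 1 — eliminated
  g1 stuck-at-1: g1=1 [stuck-at-1], g2=1, g3=1, g4=1, g5=1, g6=0, g7=1, g8=0 → 0 — matches
Only g1 stuck-at-1 reproduces the observed 0.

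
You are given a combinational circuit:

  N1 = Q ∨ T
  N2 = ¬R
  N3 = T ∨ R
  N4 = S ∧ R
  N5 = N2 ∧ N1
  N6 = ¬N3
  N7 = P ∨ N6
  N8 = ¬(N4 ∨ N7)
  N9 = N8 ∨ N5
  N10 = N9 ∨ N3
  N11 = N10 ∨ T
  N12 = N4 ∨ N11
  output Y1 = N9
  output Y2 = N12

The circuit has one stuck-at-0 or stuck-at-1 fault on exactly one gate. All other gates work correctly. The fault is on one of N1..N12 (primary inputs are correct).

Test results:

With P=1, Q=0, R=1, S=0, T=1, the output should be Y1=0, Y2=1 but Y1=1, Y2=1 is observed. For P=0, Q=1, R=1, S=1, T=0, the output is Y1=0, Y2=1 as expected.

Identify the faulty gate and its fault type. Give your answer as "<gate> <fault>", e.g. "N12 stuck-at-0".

Fault-free values for test 1 (P=1, Q=0, R=1, S=0, T=1): N1=1, N2=0, N3=1, N4=0, N5=0, N6=0, N7=1, N8=0, N9=0, N10=1, N11=1, N12=1, giving Y1=0, Y2=1. Observed Y1=1, Y2=1.
Test 1: faults giving observed Y1=1, Y2=1 are {N2 stuck-at-1, N5 stuck-at-1, N7 stuck-at-0, N8 stuck-at-1, N9 stuck-at-1}.
Test 2 (P=0, Q=1, R=1, S=1, T=0): fault-free N1=1, N2=0, N3=1, N4=1, N5=0, N6=0, N7=0, N8=0, N9=0, N10=1, N11=1, N12=1 → Y1=0, Y2=1; observed Y1=0, Y2=1. Eliminates N2 stuck-at-1, N5 stuck-at-1, N8 stuck-at-1, N9 stuck-at-1.
Only N7 stuck-at-0 is consistent with every test.

N7 stuck-at-0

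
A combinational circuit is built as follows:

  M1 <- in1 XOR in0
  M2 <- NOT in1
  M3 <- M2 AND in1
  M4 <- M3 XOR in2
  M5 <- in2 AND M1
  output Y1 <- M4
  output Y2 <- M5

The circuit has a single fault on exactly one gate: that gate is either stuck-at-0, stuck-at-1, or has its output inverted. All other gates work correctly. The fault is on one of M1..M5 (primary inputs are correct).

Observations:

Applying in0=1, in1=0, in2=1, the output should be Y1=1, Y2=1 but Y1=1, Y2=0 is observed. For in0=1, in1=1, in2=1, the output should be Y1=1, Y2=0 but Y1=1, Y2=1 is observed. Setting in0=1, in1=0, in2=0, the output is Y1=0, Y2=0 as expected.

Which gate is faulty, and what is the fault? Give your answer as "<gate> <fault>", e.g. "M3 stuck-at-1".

M1 inverted output

Fault-free values for test 1 (in0=1, in1=0, in2=1): M1=1, M2=1, M3=0, M4=1, M5=1, giving Y1=1, Y2=1. Observed Y1=1, Y2=0.
Test 1: faults giving observed Y1=1, Y2=0 are {M1 stuck-at-0, M1 inverted output, M5 stuck-at-0, M5 inverted output}.
Test 2 (in0=1, in1=1, in2=1): fault-free M1=0, M2=0, M3=0, M4=1, M5=0 → Y1=1, Y2=0; observed Y1=1, Y2=1. Eliminates M1 stuck-at-0, M5 stuck-at-0.
Test 3 (in0=1, in1=0, in2=0): fault-free M1=1, M2=1, M3=0, M4=0, M5=0 → Y1=0, Y2=0; observed Y1=0, Y2=0. Eliminates M5 inverted output.
Only M1 inverted output is consistent with every test.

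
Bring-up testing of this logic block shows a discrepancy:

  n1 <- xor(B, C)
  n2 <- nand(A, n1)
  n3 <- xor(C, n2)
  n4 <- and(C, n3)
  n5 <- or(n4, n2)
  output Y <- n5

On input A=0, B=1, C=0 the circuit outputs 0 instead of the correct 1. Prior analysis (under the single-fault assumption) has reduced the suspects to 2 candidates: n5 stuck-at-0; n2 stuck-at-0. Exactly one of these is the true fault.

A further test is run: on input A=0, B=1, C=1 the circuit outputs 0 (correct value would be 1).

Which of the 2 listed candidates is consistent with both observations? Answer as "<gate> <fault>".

Evaluate each candidate on input A=0, B=1, C=1:
  n5 stuck-at-0: n1=0, n2=1, n3=0, n4=0, n5=0 [stuck-at-0] → 0 — matches
  n2 stuck-at-0: n1=0, n2=0 [stuck-at-0], n3=1, n4=1, n5=1 → 1 — eliminated
Only n5 stuck-at-0 reproduces the observed 0.

n5 stuck-at-0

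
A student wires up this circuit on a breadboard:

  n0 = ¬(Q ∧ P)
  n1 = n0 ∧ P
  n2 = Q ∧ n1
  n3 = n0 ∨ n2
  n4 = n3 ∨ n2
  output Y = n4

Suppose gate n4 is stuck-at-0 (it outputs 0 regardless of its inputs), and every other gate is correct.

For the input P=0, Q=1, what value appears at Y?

0

Propagate with n4 forced: n0=1, n1=0, n2=0, n3=1, n4=0 [stuck-at-0].
So Y = 0. (Without the fault it would be 1.)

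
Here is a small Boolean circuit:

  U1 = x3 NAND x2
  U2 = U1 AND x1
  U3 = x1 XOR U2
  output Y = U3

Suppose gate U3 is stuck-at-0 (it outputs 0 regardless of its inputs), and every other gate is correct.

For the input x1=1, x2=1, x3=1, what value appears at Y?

Propagate with U3 forced: U1=0, U2=0, U3=0 [stuck-at-0].
So Y = 0. (Without the fault it would be 1.)

0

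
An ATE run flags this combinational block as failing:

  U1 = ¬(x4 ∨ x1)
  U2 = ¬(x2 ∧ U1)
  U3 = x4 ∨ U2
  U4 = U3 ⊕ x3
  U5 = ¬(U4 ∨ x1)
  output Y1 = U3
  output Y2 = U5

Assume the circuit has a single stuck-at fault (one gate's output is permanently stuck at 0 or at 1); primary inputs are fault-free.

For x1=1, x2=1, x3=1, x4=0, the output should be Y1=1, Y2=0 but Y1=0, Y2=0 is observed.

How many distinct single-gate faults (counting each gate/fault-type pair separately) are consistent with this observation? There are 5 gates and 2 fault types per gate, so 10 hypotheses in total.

3

Fault-free: U1=0, U2=1, U3=1, U4=0, U5=0 → Y1=1, Y2=0. Observed Y1=0, Y2=0.
  U1 stuck-at-0: output Y1=1, Y2=0 ✗
  U1 stuck-at-1: output Y1=0, Y2=0 ✓
  U2 stuck-at-0: output Y1=0, Y2=0 ✓
  U2 stuck-at-1: output Y1=1, Y2=0 ✗
  U3 stuck-at-0: output Y1=0, Y2=0 ✓
  U3 stuck-at-1: output Y1=1, Y2=0 ✗
  U4 stuck-at-0: output Y1=1, Y2=0 ✗
  U4 stuck-at-1: output Y1=1, Y2=0 ✗
  U5 stuck-at-0: output Y1=1, Y2=0 ✗
  U5 stuck-at-1: output Y1=1, Y2=1 ✗
Consistent faults: {U1 stuck-at-1, U2 stuck-at-0, U3 stuck-at-0} — 3 in all.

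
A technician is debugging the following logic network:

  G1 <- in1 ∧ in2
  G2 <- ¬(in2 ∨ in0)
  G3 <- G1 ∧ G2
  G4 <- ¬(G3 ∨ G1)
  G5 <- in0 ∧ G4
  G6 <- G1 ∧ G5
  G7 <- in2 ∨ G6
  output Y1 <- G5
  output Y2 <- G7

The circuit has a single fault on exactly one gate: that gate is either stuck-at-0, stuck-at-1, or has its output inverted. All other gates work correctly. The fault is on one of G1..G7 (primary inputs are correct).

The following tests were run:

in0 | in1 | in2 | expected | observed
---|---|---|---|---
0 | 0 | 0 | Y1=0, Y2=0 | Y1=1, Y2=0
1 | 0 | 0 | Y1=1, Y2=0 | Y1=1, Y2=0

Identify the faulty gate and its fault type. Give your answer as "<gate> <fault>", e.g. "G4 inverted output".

G5 stuck-at-1

Fault-free values for test 1 (in0=0, in1=0, in2=0): G1=0, G2=1, G3=0, G4=1, G5=0, G6=0, G7=0, giving Y1=0, Y2=0. Observed Y1=1, Y2=0.
Test 1: faults giving observed Y1=1, Y2=0 are {G5 stuck-at-1, G5 inverted output}.
Test 2 (in0=1, in1=0, in2=0): fault-free G1=0, G2=0, G3=0, G4=1, G5=1, G6=0, G7=0 → Y1=1, Y2=0; observed Y1=1, Y2=0. Eliminates G5 inverted output.
Only G5 stuck-at-1 is consistent with every test.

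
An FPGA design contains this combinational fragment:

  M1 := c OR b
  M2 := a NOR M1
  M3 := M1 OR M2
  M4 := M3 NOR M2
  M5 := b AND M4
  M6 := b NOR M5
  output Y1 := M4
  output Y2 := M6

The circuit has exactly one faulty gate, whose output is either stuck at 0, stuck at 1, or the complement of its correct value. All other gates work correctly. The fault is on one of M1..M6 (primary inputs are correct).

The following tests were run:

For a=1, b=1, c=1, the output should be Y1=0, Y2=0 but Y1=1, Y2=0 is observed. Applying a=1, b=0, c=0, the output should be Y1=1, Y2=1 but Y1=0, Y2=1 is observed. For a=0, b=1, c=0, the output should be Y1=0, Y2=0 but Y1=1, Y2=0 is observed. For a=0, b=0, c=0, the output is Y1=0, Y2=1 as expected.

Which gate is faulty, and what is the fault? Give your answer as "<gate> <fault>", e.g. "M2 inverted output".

M3 inverted output

Fault-free values for test 1 (a=1, b=1, c=1): M1=1, M2=0, M3=1, M4=0, M5=0, M6=0, giving Y1=0, Y2=0. Observed Y1=1, Y2=0.
Test 1: faults giving observed Y1=1, Y2=0 are {M1 stuck-at-0, M1 inverted output, M3 stuck-at-0, M3 inverted output, M4 stuck-at-1, M4 inverted output}.
Test 2 (a=1, b=0, c=0): fault-free M1=0, M2=0, M3=0, M4=1, M5=0, M6=1 → Y1=1, Y2=1; observed Y1=0, Y2=1. Eliminates M1 stuck-at-0, M3 stuck-at-0, M4 stuck-at-1.
Test 3 (a=0, b=1, c=0): fault-free M1=1, M2=0, M3=1, M4=0, M5=0, M6=0 → Y1=0, Y2=0; observed Y1=1, Y2=0. Eliminates M1 inverted output.
Test 4 (a=0, b=0, c=0): fault-free M1=0, M2=1, M3=1, M4=0, M5=0, M6=1 → Y1=0, Y2=1; observed Y1=0, Y2=1. Eliminates M4 inverted output.
Only M3 inverted output is consistent with every test.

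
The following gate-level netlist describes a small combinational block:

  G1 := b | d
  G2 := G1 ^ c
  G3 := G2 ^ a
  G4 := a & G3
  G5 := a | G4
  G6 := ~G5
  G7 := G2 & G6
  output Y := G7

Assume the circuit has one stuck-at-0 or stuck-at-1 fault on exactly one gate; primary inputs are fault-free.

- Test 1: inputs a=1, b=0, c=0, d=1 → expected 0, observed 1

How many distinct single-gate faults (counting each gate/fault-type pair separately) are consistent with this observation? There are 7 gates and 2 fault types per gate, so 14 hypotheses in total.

3

Fault-free: G1=1, G2=1, G3=0, G4=0, G5=1, G6=0, G7=0 → 0. Observed 1.
  G1 stuck-at-0: output 0 ✗
  G1 stuck-at-1: output 0 ✗
  G2 stuck-at-0: output 0 ✗
  G2 stuck-at-1: output 0 ✗
  G3 stuck-at-0: output 0 ✗
  G3 stuck-at-1: output 0 ✗
  G4 stuck-at-0: output 0 ✗
  G4 stuck-at-1: output 0 ✗
  G5 stuck-at-0: output 1 ✓
  G5 stuck-at-1: output 0 ✗
  G6 stuck-at-0: output 0 ✗
  G6 stuck-at-1: output 1 ✓
  G7 stuck-at-0: output 0 ✗
  G7 stuck-at-1: output 1 ✓
Consistent faults: {G5 stuck-at-0, G6 stuck-at-1, G7 stuck-at-1} — 3 in all.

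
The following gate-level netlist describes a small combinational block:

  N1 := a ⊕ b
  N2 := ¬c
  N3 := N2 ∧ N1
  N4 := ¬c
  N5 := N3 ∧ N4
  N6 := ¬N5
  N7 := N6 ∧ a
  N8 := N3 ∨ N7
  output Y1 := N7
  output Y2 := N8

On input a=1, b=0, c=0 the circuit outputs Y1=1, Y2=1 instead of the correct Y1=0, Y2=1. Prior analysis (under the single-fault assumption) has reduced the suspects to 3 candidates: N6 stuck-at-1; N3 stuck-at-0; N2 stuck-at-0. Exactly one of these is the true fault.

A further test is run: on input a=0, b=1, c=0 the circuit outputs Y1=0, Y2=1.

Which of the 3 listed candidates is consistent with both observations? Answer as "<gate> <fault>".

N6 stuck-at-1

Evaluate each candidate on input a=0, b=1, c=0:
  N6 stuck-at-1: N1=1, N2=1, N3=1, N4=1, N5=1, N6=1 [stuck-at-1], N7=0, N8=1 → Y1=0, Y2=1 — matches
  N3 stuck-at-0: N1=1, N2=1, N3=0 [stuck-at-0], N4=1, N5=0, N6=1, N7=0, N8=0 → Y1=0, Y2=0 — eliminated
  N2 stuck-at-0: N1=1, N2=0 [stuck-at-0], N3=0, N4=1, N5=0, N6=1, N7=0, N8=0 → Y1=0, Y2=0 — eliminated
Only N6 stuck-at-1 reproduces the observed Y1=0, Y2=1.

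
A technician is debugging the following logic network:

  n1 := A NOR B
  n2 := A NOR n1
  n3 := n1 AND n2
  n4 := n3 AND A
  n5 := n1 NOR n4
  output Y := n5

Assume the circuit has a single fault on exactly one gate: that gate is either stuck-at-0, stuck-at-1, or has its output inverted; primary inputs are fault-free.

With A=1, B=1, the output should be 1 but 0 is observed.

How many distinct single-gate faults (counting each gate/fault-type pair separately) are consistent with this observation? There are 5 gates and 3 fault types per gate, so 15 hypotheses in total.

Fault-free: n1=0, n2=0, n3=0, n4=0, n5=1 → 1. Observed 0.
  n1: stuck-at-1, inverted output ✓; others ✗
  n2: none of the 3 fault types match ✗
  n3: stuck-at-1, inverted output ✓; others ✗
  n4: stuck-at-1, inverted output ✓; others ✗
  n5: stuck-at-0, inverted output ✓; others ✗
Consistent faults: {n1 stuck-at-1, n1 inverted output, n3 stuck-at-1, n3 inverted output, n4 stuck-at-1, n4 inverted output, n5 stuck-at-0, n5 inverted output} — 8 in all.

8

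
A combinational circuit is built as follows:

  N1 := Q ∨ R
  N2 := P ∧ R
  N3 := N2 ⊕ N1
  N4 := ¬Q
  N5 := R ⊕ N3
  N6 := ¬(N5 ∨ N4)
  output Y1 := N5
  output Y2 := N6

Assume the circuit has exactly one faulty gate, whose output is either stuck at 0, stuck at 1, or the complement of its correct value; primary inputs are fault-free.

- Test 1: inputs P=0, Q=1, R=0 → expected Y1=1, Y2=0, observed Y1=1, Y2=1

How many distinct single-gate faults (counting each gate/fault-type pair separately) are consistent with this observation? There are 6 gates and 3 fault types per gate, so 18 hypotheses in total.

2

Fault-free: N1=1, N2=0, N3=1, N4=0, N5=1, N6=0 → Y1=1, Y2=0. Observed Y1=1, Y2=1.
  N1: none of the 3 fault types match ✗
  N2: none of the 3 fault types match ✗
  N3: none of the 3 fault types match ✗
  N4: none of the 3 fault types match ✗
  N5: none of the 3 fault types match ✗
  N6: stuck-at-1, inverted output ✓; others ✗
Consistent faults: {N6 stuck-at-1, N6 inverted output} — 2 in all.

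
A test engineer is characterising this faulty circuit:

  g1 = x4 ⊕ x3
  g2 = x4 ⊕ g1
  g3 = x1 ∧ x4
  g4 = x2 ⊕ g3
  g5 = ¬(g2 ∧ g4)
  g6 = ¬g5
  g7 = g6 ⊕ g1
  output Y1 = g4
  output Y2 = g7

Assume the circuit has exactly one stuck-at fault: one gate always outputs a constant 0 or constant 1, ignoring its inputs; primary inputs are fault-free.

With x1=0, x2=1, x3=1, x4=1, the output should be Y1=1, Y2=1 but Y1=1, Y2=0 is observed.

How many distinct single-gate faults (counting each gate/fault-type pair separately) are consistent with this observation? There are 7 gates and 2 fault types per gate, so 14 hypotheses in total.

4

Fault-free: g1=0, g2=1, g3=0, g4=1, g5=0, g6=1, g7=1 → Y1=1, Y2=1. Observed Y1=1, Y2=0.
  g1 stuck-at-0: output Y1=1, Y2=1 ✗
  g1 stuck-at-1: output Y1=1, Y2=1 ✗
  g2 stuck-at-0: output Y1=1, Y2=0 ✓
  g2 stuck-at-1: output Y1=1, Y2=1 ✗
  g3 stuck-at-0: output Y1=1, Y2=1 ✗
  g3 stuck-at-1: output Y1=0, Y2=0 ✗
  g4 stuck-at-0: output Y1=0, Y2=0 ✗
  g4 stuck-at-1: output Y1=1, Y2=1 ✗
  g5 stuck-at-0: output Y1=1, Y2=1 ✗
  g5 stuck-at-1: output Y1=1, Y2=0 ✓
  g6 stuck-at-0: output Y1=1, Y2=0 ✓
  g6 stuck-at-1: output Y1=1, Y2=1 ✗
  g7 stuck-at-0: output Y1=1, Y2=0 ✓
  g7 stuck-at-1: output Y1=1, Y2=1 ✗
Consistent faults: {g2 stuck-at-0, g5 stuck-at-1, g6 stuck-at-0, g7 stuck-at-0} — 4 in all.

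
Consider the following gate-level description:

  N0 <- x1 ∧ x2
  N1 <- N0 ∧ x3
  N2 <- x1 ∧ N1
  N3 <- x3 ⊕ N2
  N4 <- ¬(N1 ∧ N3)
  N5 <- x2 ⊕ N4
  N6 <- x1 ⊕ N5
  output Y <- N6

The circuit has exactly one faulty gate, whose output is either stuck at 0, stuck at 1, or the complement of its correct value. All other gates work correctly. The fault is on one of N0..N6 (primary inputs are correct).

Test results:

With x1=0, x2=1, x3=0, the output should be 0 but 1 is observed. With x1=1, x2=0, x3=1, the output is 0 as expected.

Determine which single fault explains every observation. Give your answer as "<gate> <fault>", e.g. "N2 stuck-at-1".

N5 stuck-at-1

Fault-free values for test 1 (x1=0, x2=1, x3=0): N0=0, N1=0, N2=0, N3=0, N4=1, N5=0, N6=0, giving Y=0. Observed 1.
Test 1: faults giving observed 1 are {N4 stuck-at-0, N4 inverted output, N5 stuck-at-1, N5 inverted output, N6 stuck-at-1, N6 inverted output}.
Test 2 (x1=1, x2=0, x3=1): fault-free N0=0, N1=0, N2=0, N3=1, N4=1, N5=1, N6=0 → 0; observed 0. Eliminates N4 stuck-at-0, N4 inverted output, N5 inverted output, N6 stuck-at-1, N6 inverted output.
Only N5 stuck-at-1 is consistent with every test.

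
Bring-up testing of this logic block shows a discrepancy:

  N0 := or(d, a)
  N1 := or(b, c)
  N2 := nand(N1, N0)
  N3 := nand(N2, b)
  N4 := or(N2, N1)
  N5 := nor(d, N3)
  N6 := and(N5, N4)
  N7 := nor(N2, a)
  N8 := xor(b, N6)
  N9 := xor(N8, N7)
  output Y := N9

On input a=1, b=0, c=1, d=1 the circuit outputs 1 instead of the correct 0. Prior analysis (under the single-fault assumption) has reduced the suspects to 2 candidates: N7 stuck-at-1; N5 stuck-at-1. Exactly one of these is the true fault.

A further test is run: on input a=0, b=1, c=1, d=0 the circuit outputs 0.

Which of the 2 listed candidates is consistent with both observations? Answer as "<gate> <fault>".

Evaluate each candidate on input a=0, b=1, c=1, d=0:
  N7 stuck-at-1: N0=0, N1=1, N2=1, N3=0, N4=1, N5=1, N6=1, N7=1 [stuck-at-1], N8=0, N9=1 → 1 — eliminated
  N5 stuck-at-1: N0=0, N1=1, N2=1, N3=0, N4=1, N5=1 [stuck-at-1], N6=1, N7=0, N8=0, N9=0 → 0 — matches
Only N5 stuck-at-1 reproduces the observed 0.

N5 stuck-at-1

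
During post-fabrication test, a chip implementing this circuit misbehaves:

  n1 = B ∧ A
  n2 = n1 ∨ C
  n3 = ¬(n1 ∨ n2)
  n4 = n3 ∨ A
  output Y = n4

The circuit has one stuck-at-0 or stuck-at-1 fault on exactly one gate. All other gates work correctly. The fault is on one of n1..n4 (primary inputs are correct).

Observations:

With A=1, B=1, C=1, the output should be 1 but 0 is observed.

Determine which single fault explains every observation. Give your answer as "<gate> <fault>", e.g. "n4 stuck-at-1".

Fault-free values for test 1 (A=1, B=1, C=1): n1=1, n2=1, n3=0, n4=1, giving Y=1. Observed 0.
Test 1: faults giving observed 0 are {n4 stuck-at-0}.
Only n4 stuck-at-0 is consistent with every test.

n4 stuck-at-0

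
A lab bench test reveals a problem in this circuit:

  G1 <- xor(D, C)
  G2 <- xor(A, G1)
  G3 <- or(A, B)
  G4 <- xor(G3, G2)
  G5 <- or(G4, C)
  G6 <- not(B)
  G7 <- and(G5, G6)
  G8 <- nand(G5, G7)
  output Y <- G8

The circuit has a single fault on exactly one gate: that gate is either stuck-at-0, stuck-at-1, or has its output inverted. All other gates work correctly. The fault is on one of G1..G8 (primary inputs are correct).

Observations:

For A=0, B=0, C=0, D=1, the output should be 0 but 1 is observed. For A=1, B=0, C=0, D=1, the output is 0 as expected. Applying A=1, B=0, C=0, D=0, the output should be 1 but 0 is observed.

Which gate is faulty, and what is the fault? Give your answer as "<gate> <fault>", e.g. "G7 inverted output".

Fault-free values for test 1 (A=0, B=0, C=0, D=1): G1=1, G2=1, G3=0, G4=1, G5=1, G6=1, G7=1, G8=0, giving Y=0. Observed 1.
Test 1: faults giving observed 1 are {G1 stuck-at-0, G1 inverted output, G2 stuck-at-0, G2 inverted output, G3 stuck-at-1, G3 inverted output, G4 stuck-at-0, G4 inverted output, G5 stuck-at-0, G5 inverted output, G6 stuck-at-0, G6 inverted output, G7 stuck-at-0, G7 inverted output, G8 stuck-at-1, G8 inverted output}.
Test 2 (A=1, B=0, C=0, D=1): fault-free G1=1, G2=0, G3=1, G4=1, G5=1, G6=1, G7=1, G8=0 → 0; observed 0. Eliminates G1 stuck-at-0, G1 inverted output, G2 inverted output, G3 inverted output, G4 stuck-at-0, G4 inverted output, G5 stuck-at-0, G5 inverted output, G6 stuck-at-0, G6 inverted output, G7 stuck-at-0, G7 inverted output, G8 stuck-at-1, G8 inverted output.
Test 3 (A=1, B=0, C=0, D=0): fault-free G1=0, G2=1, G3=1, G4=0, G5=0, G6=1, G7=0, G8=1 → 1; observed 0. Eliminates G3 stuck-at-1.
Only G2 stuck-at-0 is consistent with every test.

G2 stuck-at-0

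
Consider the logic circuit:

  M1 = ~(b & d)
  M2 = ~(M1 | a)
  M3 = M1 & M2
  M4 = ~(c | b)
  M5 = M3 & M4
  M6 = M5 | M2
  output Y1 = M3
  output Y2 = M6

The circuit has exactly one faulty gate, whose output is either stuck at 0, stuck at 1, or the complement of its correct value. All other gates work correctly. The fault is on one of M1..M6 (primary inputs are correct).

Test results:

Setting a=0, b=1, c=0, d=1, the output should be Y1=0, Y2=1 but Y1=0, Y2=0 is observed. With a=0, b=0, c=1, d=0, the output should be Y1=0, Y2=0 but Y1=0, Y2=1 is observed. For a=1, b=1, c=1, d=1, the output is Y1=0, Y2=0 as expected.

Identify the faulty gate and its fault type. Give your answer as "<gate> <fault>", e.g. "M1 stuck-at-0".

Fault-free values for test 1 (a=0, b=1, c=0, d=1): M1=0, M2=1, M3=0, M4=0, M5=0, M6=1, giving Y1=0, Y2=1. Observed Y1=0, Y2=0.
Test 1: faults giving observed Y1=0, Y2=0 are {M1 stuck-at-1, M1 inverted output, M2 stuck-at-0, M2 inverted output, M6 stuck-at-0, M6 inverted output}.
Test 2 (a=0, b=0, c=1, d=0): fault-free M1=1, M2=0, M3=0, M4=0, M5=0, M6=0 → Y1=0, Y2=0; observed Y1=0, Y2=1. Eliminates M1 stuck-at-1, M2 stuck-at-0, M2 inverted output, M6 stuck-at-0.
Test 3 (a=1, b=1, c=1, d=1): fault-free M1=0, M2=0, M3=0, M4=0, M5=0, M6=0 → Y1=0, Y2=0; observed Y1=0, Y2=0. Eliminates M6 inverted output.
Only M1 inverted output is consistent with every test.

M1 inverted output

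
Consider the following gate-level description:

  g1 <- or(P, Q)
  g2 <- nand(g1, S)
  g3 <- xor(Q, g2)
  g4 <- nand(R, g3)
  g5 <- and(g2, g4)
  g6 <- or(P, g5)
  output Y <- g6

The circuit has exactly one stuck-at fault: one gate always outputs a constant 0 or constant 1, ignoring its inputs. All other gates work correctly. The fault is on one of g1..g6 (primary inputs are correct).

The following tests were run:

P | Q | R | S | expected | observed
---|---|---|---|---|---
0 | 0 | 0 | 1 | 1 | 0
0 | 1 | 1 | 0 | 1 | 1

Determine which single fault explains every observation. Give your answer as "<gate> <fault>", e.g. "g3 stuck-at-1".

Fault-free values for test 1 (P=0, Q=0, R=0, S=1): g1=0, g2=1, g3=1, g4=1, g5=1, g6=1, giving Y=1. Observed 0.
Test 1: faults giving observed 0 are {g1 stuck-at-1, g2 stuck-at-0, g4 stuck-at-0, g5 stuck-at-0, g6 stuck-at-0}.
Test 2 (P=0, Q=1, R=1, S=0): fault-free g1=1, g2=1, g3=0, g4=1, g5=1, g6=1 → 1; observed 1. Eliminates g2 stuck-at-0, g4 stuck-at-0, g5 stuck-at-0, g6 stuck-at-0.
Only g1 stuck-at-1 is consistent with every test.

g1 stuck-at-1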